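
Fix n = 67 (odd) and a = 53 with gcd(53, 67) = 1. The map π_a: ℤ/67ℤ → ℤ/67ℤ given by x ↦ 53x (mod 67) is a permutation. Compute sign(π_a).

-1

Trace 25: π^k(25) = [25, 52, 9, 8, 22, 27, 24] for k=0..6.
Decompose π into cycles: lengths [22, 22, 22, 1] (4 cycles, including the fixed point 0).
Σ(ℓ_i−1) = 67−4 = 63; sign = (−1)^63 = -1.
The Jacobi symbol (53|67) = -1 (Zolotarev) agrees.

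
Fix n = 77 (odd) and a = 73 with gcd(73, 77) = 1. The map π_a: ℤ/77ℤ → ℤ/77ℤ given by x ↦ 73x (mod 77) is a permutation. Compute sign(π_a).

Start at x=6: 6 → 53 → 19 → 1 → 73 → 16 → 13 → … (one orbit).
5 cycles of lengths [30, 30, 10, 6, 1].
n − c = 77 − 5 = 72; sign = (−1)^72 = +1.

+1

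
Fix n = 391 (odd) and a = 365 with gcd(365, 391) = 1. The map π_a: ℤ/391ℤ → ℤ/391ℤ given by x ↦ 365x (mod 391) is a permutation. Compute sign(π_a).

-1

Start at x=200: 200 → 274 → 305 → 281 → 123 → 321 → 256 → … (one orbit).
Cycle lengths of π_365 on ℤ/391ℤ: [88, 88, 88, 88, 22, 8, 8, 1]; 8 cycles in total.
391 − 8 = 383 transpositions; sign(π) = (−1)^383 = -1.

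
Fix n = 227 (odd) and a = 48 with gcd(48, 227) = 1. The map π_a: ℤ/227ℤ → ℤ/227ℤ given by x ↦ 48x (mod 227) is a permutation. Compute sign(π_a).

+1

Start at x=188: 188 → 171 → 36 → 139 → 89 → 186 → 75 → … (one orbit).
π_48 has 3 disjoint cycles with lengths [113, 113, 1] on {0,…,226}.
3 cycles on 227: each ℓ→(−1)^(ℓ−1), product (−1)^224 = +1.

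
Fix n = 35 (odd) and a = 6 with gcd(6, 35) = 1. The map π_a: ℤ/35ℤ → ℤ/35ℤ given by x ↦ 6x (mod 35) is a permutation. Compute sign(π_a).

-1

Start at x=1: 1 → 6 → 1 (one orbit).
The orbit structure of x ↦ 6x mod 35: 20 orbits of sizes [2, 2, 2, 2, 2, 2, 2, 2, 2, 2, 2, 2, 2, 2, 2, 1, 1, 1, 1, 1].
35 − 20 = 15 transpositions; sign(π) = (−1)^15 = -1.
Check: (6/35) = -1 by Zolotarev.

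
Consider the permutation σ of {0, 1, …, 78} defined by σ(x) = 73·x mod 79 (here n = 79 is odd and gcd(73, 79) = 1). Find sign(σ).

+1

Orbit of 8 under x↦73x: [8, 31, 51, 10, 19, 44, 52]… (length divides ord_79(73)).
3 cycles of lengths [39, 39, 1].
3 cycles on 79: each ℓ→(−1)^(ℓ−1), product (−1)^76 = +1.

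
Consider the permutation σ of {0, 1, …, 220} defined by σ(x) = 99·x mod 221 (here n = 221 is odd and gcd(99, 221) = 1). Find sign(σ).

Orbit of 1 under x↦99x: [1, 99, 77, 109, 183, 216, 168]… (length divides ord_221(99)).
Decompose π into cycles: lengths [16, 16, 16, 16, 16, 16, 16, 16, 16, 16, 16, 16, 16, 4, 4, 4, 1] (17 cycles, including the fixed point 0).
sign(π) = (−1)^{n − #cycles} = (−1)^{221−17} = (−1)^204 = +1.

+1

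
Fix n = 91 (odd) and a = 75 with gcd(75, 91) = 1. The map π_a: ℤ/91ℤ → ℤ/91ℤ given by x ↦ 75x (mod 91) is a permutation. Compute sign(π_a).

-1

Start at x=17: 17 → 1 → 75 → 74 → 90 → 16 → 17 (one orbit).
Cycle type of π: 6×15 + 1; total 16 cycles.
n − c = 91 − 16 = 75; sign = (−1)^75 = -1.
Via Zolotarev, sign(π_{75}) = (75|91) = -1.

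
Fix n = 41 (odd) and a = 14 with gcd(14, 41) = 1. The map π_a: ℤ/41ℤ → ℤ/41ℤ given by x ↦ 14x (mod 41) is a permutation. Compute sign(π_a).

Trace 14: π^k(14) = [14, 32, 38, 40, 27, 9, 3] for k=0..6.
π_14 has 6 disjoint cycles with lengths [8, 8, 8, 8, 8, 1] on {0,…,40}.
sign(π) = (−1)^{n − #cycles} = (−1)^{41−6} = (−1)^35 = -1.
(14|41)_J = -1 (Zolotarev's lemma cross-check).

-1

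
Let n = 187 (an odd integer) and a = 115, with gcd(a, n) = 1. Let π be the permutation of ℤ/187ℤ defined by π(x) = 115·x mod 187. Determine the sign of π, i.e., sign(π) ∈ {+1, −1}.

+1

Start at x=166: 166 → 16 → 157 → 103 → 64 → 67 → 38 → … (one orbit).
Cycle lengths of π_115 on ℤ/187ℤ: [20, 20, 20, 20, 20, 20, 20, 20, 5, 5, 4, 4, 4, 4, 1]; 15 cycles in total.
187 − 15 = 172 transpositions; sign(π) = (−1)^172 = +1.
Via Zolotarev, sign(π_{115}) = (115|187) = +1.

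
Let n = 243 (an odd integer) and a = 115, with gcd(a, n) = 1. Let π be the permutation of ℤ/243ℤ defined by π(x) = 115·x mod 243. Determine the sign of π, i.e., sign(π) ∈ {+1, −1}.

Trace 223: π^k(223) = [223, 130, 127, 25, 202, 145, 151] for k=0..6.
Cycle lengths of π_115 on ℤ/243ℤ: [81, 81, 27, 27, 9, 9, 3, 3, 1, 1, 1]; 11 cycles in total.
sign(π) = (−1)^{n − #cycles} = (−1)^{243−11} = (−1)^232 = +1.

+1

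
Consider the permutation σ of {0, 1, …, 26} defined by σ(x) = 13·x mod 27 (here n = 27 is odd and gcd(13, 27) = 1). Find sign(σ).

Start at x=1: 1 → 13 → 7 → 10 → 22 → 16 → 19 → … (one orbit).
7 cycles of lengths [9, 9, 3, 3, 1, 1, 1].
Σ(ℓ_i−1) = 27−7 = 20; sign = (−1)^20 = +1.
The Jacobi symbol (13|27) = +1 (Zolotarev) agrees.

+1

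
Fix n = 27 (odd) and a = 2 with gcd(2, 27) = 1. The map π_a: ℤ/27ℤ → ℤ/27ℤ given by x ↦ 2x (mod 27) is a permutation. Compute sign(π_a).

Orbit of 14 under x↦2x: [14, 1, 2, 4, 8, 16, 5]… (length divides ord_27(2)).
π_2 has 4 disjoint cycles with lengths [18, 6, 2, 1] on {0,…,26}.
n − c = 27 − 4 = 23; sign = (−1)^23 = -1.

-1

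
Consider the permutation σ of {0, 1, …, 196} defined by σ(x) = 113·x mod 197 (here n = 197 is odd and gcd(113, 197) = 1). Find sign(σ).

-1

Start at x=87: 87 → 178 → 20 → 93 → 68 → 1 → 113 → … (one orbit).
Cycle type of π: 28×7 + 1; total 8 cycles.
8 cycles on 197: each ℓ→(−1)^(ℓ−1), product (−1)^189 = -1.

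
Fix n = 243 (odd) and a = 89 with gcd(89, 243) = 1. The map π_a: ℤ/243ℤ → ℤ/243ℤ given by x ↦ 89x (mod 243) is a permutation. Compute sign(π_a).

Orbit of 242 under x↦89x: [242, 154, 98, 217, 116, 118, 53]… (length divides ord_243(89)).
14 cycles of lengths [54, 54, 54, 18, 18, 18, 6, 6, 6, 2, 2, 2, 2, 1].
14 cycles on 243: each ℓ→(−1)^(ℓ−1), product (−1)^229 = -1.
Zolotarev: (89|243) = -1, matching the cycle-count sign.

-1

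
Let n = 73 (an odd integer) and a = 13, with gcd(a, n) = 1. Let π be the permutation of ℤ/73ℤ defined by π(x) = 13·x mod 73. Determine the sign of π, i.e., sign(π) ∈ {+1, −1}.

-1

Start at x=52: 52 → 19 → 28 → 72 → 60 → 50 → 66 → … (one orbit).
2 cycles of lengths [72, 1].
Σ(ℓ_i−1) = 73−2 = 71; sign = (−1)^71 = -1.
Via Zolotarev, sign(π_{13}) = (13|73) = -1.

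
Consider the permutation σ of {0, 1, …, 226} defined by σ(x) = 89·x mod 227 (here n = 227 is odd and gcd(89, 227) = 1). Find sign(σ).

Trace 120: π^k(120) = [120, 11, 71, 190, 112, 207, 36] for k=0..6.
Decompose π into cycles: lengths [113, 113, 1] (3 cycles, including the fixed point 0).
3 cycles on 227: each ℓ→(−1)^(ℓ−1), product (−1)^224 = +1.

+1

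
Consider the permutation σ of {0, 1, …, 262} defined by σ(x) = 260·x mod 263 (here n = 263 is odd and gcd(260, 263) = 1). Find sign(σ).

Trace 244: π^k(244) = [244, 57, 92, 250, 39, 146, 88] for k=0..6.
π_260 has 2 disjoint cycles with lengths [262, 1] on {0,…,262}.
263 − 2 = 261 transpositions; sign(π) = (−1)^261 = -1.
Zolotarev: (260|263) = -1, matching the cycle-count sign.

-1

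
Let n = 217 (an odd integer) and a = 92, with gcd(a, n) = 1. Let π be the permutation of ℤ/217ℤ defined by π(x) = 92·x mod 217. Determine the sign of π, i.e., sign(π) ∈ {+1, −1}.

Trace 1: π^k(1) = [1, 92] for k=0..1.
π_92 has 112 disjoint cycles with lengths [2, 2, 2, 2, 2, 2, 2, 2, 2, 2, 2, 2, 2, 2, 2, 2, 2, 2, 2, 2, 2, 2, 2, 2, 2, 2, 2, 2, 2, 2, 2, 2, 2, 2, 2, 2, 2, 2, 2, 2, 2, 2, 2, 2, 2, 2, 2, 2, 2, 2, 2, 2, 2, 2, 2, 2, 2, 2, 2, 2, 2, 2, 2, 2, 2, 2, 2, 2, 2, 2, 2, 2, 2, 2, 2, 2, 2, 2, 2, 2, 2, 2, 2, 2, 2, 2, 2, 2, 2, 2, 2, 2, 2, 2, 2, 2, 2, 2, 2, 2, 2, 2, 2, 2, 2, 1, 1, 1, 1, 1, 1, 1] on {0,…,216}.
112 cycles on 217: each ℓ→(−1)^(ℓ−1), product (−1)^105 = -1.

-1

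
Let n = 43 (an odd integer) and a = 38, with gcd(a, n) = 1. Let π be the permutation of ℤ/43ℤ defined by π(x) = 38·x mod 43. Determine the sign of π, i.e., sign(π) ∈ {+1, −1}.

+1

Trace 31: π^k(31) = [31, 17, 1, 38, 25, 4, 23] for k=0..6.
3 cycles of lengths [21, 21, 1].
43 − 3 = 40 transpositions; sign(π) = (−1)^40 = +1.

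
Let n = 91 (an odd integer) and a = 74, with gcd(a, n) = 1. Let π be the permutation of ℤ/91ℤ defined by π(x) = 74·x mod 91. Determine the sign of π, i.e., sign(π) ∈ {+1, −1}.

+1

Orbit of 1 under x↦74x: [1, 74, 16]… (length divides ord_91(74)).
Cycle lengths of π_74 on ℤ/91ℤ: [3, 3, 3, 3, 3, 3, 3, 3, 3, 3, 3, 3, 3, 3, 3, 3, 3, 3, 3, 3, 3, 3, 3, 3, 3, 3, 3, 3, 3, 3, 1]; 31 cycles in total.
sign(π) = (−1)^{n − #cycles} = (−1)^{91−31} = (−1)^60 = +1.
Zolotarev: (74|91) = +1, matching the cycle-count sign.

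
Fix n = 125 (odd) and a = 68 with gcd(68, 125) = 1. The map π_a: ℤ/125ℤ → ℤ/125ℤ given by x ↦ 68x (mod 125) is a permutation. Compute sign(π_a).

-1

Start at x=1: 1 → 68 → 124 → 57 → 1 (one orbit).
Decompose π into cycles: lengths [4, 4, 4, 4, 4, 4, 4, 4, 4, 4, 4, 4, 4, 4, 4, 4, 4, 4, 4, 4, 4, 4, 4, 4, 4, 4, 4, 4, 4, 4, 4, 1] (32 cycles, including the fixed point 0).
125 − 32 = 93 transpositions; sign(π) = (−1)^93 = -1.
Check: (68/125) = -1 by Zolotarev.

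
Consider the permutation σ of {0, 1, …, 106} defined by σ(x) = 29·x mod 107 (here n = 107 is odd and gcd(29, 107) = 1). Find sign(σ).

+1

Trace 23: π^k(23) = [23, 25, 83, 53, 39, 61, 57] for k=0..6.
Cycle lengths of π_29 on ℤ/107ℤ: [53, 53, 1]; 3 cycles in total.
3 cycles on 107: each ℓ→(−1)^(ℓ−1), product (−1)^104 = +1.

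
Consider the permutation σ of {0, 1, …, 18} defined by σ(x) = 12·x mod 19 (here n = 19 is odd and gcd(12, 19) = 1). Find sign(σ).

-1

Trace 18: π^k(18) = [18, 7, 8, 1, 12, 11] for k=0..5.
The orbit structure of x ↦ 12x mod 19: 4 orbits of sizes [6, 6, 6, 1].
19 − 4 = 15 transpositions; sign(π) = (−1)^15 = -1.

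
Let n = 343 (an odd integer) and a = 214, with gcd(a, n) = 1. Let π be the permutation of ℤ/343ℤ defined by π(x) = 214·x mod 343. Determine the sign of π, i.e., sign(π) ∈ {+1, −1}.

+1

Start at x=226: 226 → 1 → 214 → 177 → 148 → 116 → 128 → … (one orbit).
π_214 has 31 disjoint cycles with lengths [21, 21, 21, 21, 21, 21, 21, 21, 21, 21, 21, 21, 21, 21, 3, 3, 3, 3, 3, 3, 3, 3, 3, 3, 3, 3, 3, 3, 3, 3, 1] on {0,…,342}.
31 cycles on 343: each ℓ→(−1)^(ℓ−1), product (−1)^312 = +1.
(214|343)_J = +1 (Zolotarev's lemma cross-check).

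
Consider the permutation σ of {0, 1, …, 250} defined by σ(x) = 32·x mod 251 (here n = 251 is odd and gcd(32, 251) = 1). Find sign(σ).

-1

Trace 231: π^k(231) = [231, 113, 102, 1, 32, 20, 138] for k=0..6.
π_32 has 26 disjoint cycles with lengths [10, 10, 10, 10, 10, 10, 10, 10, 10, 10, 10, 10, 10, 10, 10, 10, 10, 10, 10, 10, 10, 10, 10, 10, 10, 1] on {0,…,250}.
Σ(ℓ_i−1) = 251−26 = 225; sign = (−1)^225 = -1.
The Jacobi symbol (32|251) = -1 (Zolotarev) agrees.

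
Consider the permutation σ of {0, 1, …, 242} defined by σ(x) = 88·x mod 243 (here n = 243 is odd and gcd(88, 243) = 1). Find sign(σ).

+1

Orbit of 208 under x↦88x: [208, 79, 148, 145, 124, 220, 163]… (length divides ord_243(88)).
Decompose π into cycles: lengths [81, 81, 27, 27, 9, 9, 3, 3, 1, 1, 1] (11 cycles, including the fixed point 0).
11 cycles on 243: each ℓ→(−1)^(ℓ−1), product (−1)^232 = +1.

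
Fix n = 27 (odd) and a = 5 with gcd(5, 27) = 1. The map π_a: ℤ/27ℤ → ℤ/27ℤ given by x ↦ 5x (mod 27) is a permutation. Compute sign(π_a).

-1

Orbit of 19 under x↦5x: [19, 14, 16, 26, 22, 2, 10]… (length divides ord_27(5)).
Decompose π into cycles: lengths [18, 6, 2, 1] (4 cycles, including the fixed point 0).
With 4 cycles on 27 points, sign = (−1)^{27−4} = -1.
Zolotarev: (5|27) = -1, matching the cycle-count sign.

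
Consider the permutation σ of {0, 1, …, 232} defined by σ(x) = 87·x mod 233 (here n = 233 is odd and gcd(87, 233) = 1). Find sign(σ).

Start at x=59: 59 → 7 → 143 → 92 → 82 → 144 → 179 → … (one orbit).
Decompose π into cycles: lengths [232, 1] (2 cycles, including the fixed point 0).
2 cycles on 233: each ℓ→(−1)^(ℓ−1), product (−1)^231 = -1.
(87|233)_J = -1 (Zolotarev's lemma cross-check).

-1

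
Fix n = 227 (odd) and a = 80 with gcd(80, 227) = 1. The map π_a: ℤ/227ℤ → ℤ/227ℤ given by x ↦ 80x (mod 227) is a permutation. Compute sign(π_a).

-1

Orbit of 64 under x↦80x: [64, 126, 92, 96, 189, 138, 144]… (length divides ord_227(80)).
Cycle type of π: 226 + 1; total 2 cycles.
227 − 2 = 225 transpositions; sign(π) = (−1)^225 = -1.
Via Zolotarev, sign(π_{80}) = (80|227) = -1.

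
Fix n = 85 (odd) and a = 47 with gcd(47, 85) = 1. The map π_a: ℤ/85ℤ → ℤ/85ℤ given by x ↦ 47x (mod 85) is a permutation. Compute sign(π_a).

-1

Orbit of 38 under x↦47x: [38, 1, 47, 84]… (length divides ord_85(47)).
Decompose π into cycles: lengths [4, 4, 4, 4, 4, 4, 4, 4, 4, 4, 4, 4, 4, 4, 4, 4, 4, 4, 4, 4, 4, 1] (22 cycles, including the fixed point 0).
22 cycles on 85: each ℓ→(−1)^(ℓ−1), product (−1)^63 = -1.
The Jacobi symbol (47|85) = -1 (Zolotarev) agrees.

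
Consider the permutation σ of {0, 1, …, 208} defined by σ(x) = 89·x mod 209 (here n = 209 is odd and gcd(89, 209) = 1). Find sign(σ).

Start at x=177: 177 → 78 → 45 → 34 → 100 → 122 → 199 → … (one orbit).
The orbit structure of x ↦ 89x mod 209: 22 orbits of sizes [18, 18, 18, 18, 18, 18, 18, 18, 18, 18, 18, 1, 1, 1, 1, 1, 1, 1, 1, 1, 1, 1].
sign(π) = (−1)^{n − #cycles} = (−1)^{209−22} = (−1)^187 = -1.

-1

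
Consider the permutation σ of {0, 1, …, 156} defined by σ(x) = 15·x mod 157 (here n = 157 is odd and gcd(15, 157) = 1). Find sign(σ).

Orbit of 12 under x↦15x: [12, 23, 31, 151, 67, 63, 3]… (length divides ord_157(15)).
The orbit structure of x ↦ 15x mod 157: 2 orbits of sizes [156, 1].
With 2 cycles on 157 points, sign = (−1)^{157−2} = -1.

-1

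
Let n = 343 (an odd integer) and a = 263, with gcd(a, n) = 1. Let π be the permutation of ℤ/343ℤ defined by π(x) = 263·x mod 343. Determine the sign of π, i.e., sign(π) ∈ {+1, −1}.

+1

Start at x=177: 177 → 246 → 214 → 30 → 1 → 263 → 226 → … (one orbit).
Cycle type of π: 21×14 + 3×16 + 1; total 31 cycles.
With 31 cycles on 343 points, sign = (−1)^{343−31} = +1.
(263|343)_J = +1 (Zolotarev's lemma cross-check).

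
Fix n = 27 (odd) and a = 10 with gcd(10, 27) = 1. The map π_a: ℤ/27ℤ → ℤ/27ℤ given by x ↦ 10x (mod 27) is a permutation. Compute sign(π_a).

+1

Orbit of 19 under x↦10x: [19, 1, 10]… (length divides ord_27(10)).
Cycle lengths of π_10 on ℤ/27ℤ: [3, 3, 3, 3, 3, 3, 1, 1, 1, 1, 1, 1, 1, 1, 1]; 15 cycles in total.
27 − 15 = 12 transpositions; sign(π) = (−1)^12 = +1.
Via Zolotarev, sign(π_{10}) = (10|27) = +1.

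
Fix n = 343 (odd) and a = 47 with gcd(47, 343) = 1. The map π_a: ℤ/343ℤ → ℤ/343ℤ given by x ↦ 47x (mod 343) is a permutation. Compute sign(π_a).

-1

Trace 121: π^k(121) = [121, 199, 92, 208, 172, 195, 247] for k=0..6.
Cycle type of π: 294 + 42 + 6 + 1; total 4 cycles.
n − c = 343 − 4 = 339; sign = (−1)^339 = -1.
(47|343)_J = -1 (Zolotarev's lemma cross-check).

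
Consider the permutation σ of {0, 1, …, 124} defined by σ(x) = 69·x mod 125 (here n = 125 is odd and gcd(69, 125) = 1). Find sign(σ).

Start at x=104: 104 → 51 → 19 → 61 → 84 → 46 → 49 → … (one orbit).
The orbit structure of x ↦ 69x mod 125: 7 orbits of sizes [50, 50, 10, 10, 2, 2, 1].
With 7 cycles on 125 points, sign = (−1)^{125−7} = +1.
(69|125)_J = +1 (Zolotarev's lemma cross-check).

+1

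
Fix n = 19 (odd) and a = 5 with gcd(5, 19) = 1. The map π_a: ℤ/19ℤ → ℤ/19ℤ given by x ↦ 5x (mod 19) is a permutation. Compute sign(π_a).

+1

Orbit of 6 under x↦5x: [6, 11, 17, 9, 7, 16, 4]… (length divides ord_19(5)).
The orbit structure of x ↦ 5x mod 19: 3 orbits of sizes [9, 9, 1].
Σ(ℓ_i−1) = 19−3 = 16; sign = (−1)^16 = +1.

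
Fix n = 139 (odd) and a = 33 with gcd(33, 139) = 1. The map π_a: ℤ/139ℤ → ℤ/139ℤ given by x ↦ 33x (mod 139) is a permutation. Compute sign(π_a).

Start at x=55: 55 → 8 → 125 → 94 → 44 → 62 → 100 → … (one orbit).
Cycle lengths of π_33 on ℤ/139ℤ: [46, 46, 46, 1]; 4 cycles in total.
n − c = 139 − 4 = 135; sign = (−1)^135 = -1.
Zolotarev: (33|139) = -1, matching the cycle-count sign.

-1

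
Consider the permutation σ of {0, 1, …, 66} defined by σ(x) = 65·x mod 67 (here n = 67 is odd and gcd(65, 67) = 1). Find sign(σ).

+1

Trace 6: π^k(6) = [6, 55, 24, 19, 29, 9, 49] for k=0..6.
π_65 has 3 disjoint cycles with lengths [33, 33, 1] on {0,…,66}.
n − c = 67 − 3 = 64; sign = (−1)^64 = +1.
Check: (65/67) = +1 by Zolotarev.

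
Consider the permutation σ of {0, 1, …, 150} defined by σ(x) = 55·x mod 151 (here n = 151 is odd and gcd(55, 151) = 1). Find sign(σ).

Trace 44: π^k(44) = [44, 4, 69, 20, 43, 100, 64] for k=0..6.
The orbit structure of x ↦ 55x mod 151: 3 orbits of sizes [75, 75, 1].
3 cycles on 151: each ℓ→(−1)^(ℓ−1), product (−1)^148 = +1.

+1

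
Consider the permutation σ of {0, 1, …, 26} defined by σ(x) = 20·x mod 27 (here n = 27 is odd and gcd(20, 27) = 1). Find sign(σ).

-1

Trace 25: π^k(25) = [25, 14, 10, 11, 4, 26, 7] for k=0..6.
Cycle lengths of π_20 on ℤ/27ℤ: [18, 6, 2, 1]; 4 cycles in total.
With 4 cycles on 27 points, sign = (−1)^{27−4} = -1.
Via Zolotarev, sign(π_{20}) = (20|27) = -1.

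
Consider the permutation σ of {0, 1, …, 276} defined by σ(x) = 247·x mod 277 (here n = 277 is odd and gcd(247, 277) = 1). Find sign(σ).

Start at x=13: 13 → 164 → 66 → 236 → 122 → 218 → 108 → … (one orbit).
Cycle lengths of π_247 on ℤ/277ℤ: [46, 46, 46, 46, 46, 46, 1]; 7 cycles in total.
n − c = 277 − 7 = 270; sign = (−1)^270 = +1.
(247|277)_J = +1 (Zolotarev's lemma cross-check).

+1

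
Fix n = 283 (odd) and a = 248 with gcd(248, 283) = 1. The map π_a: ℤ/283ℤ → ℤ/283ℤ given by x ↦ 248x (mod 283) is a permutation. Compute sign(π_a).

+1

Orbit of 134 under x↦248x: [134, 121, 10, 216, 81, 278, 175]… (length divides ord_283(248)).
Decompose π into cycles: lengths [141, 141, 1] (3 cycles, including the fixed point 0).
With 3 cycles on 283 points, sign = (−1)^{283−3} = +1.
The Jacobi symbol (248|283) = +1 (Zolotarev) agrees.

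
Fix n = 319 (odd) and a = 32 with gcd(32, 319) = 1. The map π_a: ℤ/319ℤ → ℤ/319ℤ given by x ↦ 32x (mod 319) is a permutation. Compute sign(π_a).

+1

Start at x=76: 76 → 199 → 307 → 254 → 153 → 111 → 43 → … (one orbit).
Decompose π into cycles: lengths [28, 28, 28, 28, 28, 28, 28, 28, 28, 28, 28, 2, 2, 2, 2, 2, 1] (17 cycles, including the fixed point 0).
Σ(ℓ_i−1) = 319−17 = 302; sign = (−1)^302 = +1.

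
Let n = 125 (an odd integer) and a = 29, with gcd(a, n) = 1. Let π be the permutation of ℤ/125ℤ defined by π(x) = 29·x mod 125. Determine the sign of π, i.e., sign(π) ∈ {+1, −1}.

Trace 49: π^k(49) = [49, 46, 84, 61, 19, 51, 104] for k=0..6.
The orbit structure of x ↦ 29x mod 125: 7 orbits of sizes [50, 50, 10, 10, 2, 2, 1].
n − c = 125 − 7 = 118; sign = (−1)^118 = +1.

+1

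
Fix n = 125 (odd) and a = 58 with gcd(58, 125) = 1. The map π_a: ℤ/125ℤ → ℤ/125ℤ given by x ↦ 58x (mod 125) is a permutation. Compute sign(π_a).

Orbit of 59 under x↦58x: [59, 47, 101, 108, 14, 62, 96]… (length divides ord_125(58)).
Decompose π into cycles: lengths [100, 20, 4, 1] (4 cycles, including the fixed point 0).
sign(π) = (−1)^{n − #cycles} = (−1)^{125−4} = (−1)^121 = -1.
(58|125)_J = -1 (Zolotarev's lemma cross-check).

-1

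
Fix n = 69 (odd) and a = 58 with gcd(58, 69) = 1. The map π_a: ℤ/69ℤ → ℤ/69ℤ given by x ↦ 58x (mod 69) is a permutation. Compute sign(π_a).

+1

Orbit of 1 under x↦58x: [1, 58, 52, 49, 13, 64, 55]… (length divides ord_69(58)).
The orbit structure of x ↦ 58x mod 69: 9 orbits of sizes [11, 11, 11, 11, 11, 11, 1, 1, 1].
69 − 9 = 60 transpositions; sign(π) = (−1)^60 = +1.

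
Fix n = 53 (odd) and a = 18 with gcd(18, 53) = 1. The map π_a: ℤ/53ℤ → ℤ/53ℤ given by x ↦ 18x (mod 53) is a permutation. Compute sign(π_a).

Trace 30: π^k(30) = [30, 10, 21, 7, 20, 42, 14] for k=0..6.
The orbit structure of x ↦ 18x mod 53: 2 orbits of sizes [52, 1].
2 cycles on 53: each ℓ→(−1)^(ℓ−1), product (−1)^51 = -1.

-1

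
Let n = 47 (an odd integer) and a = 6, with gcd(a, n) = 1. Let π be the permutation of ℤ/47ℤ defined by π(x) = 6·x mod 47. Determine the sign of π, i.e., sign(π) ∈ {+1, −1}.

Start at x=42: 42 → 17 → 8 → 1 → 6 → 36 → 28 → … (one orbit).
Cycle type of π: 23×2 + 1; total 3 cycles.
47 − 3 = 44 transpositions; sign(π) = (−1)^44 = +1.
Zolotarev: (6|47) = +1, matching the cycle-count sign.

+1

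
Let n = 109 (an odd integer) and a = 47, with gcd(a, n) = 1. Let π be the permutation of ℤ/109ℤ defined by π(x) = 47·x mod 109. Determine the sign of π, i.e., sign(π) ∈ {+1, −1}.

Start at x=87: 87 → 56 → 16 → 98 → 28 → 8 → 49 → … (one orbit).
2 cycles of lengths [108, 1].
With 2 cycles on 109 points, sign = (−1)^{109−2} = -1.
(47|109)_J = -1 (Zolotarev's lemma cross-check).

-1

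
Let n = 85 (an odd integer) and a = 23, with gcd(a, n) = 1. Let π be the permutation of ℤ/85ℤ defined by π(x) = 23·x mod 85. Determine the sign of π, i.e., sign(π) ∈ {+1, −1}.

+1

Start at x=49: 49 → 22 → 81 → 78 → 9 → 37 → 1 → … (one orbit).
Cycle lengths of π_23 on ℤ/85ℤ: [16, 16, 16, 16, 16, 4, 1]; 7 cycles in total.
With 7 cycles on 85 points, sign = (−1)^{85−7} = +1.
(23|85)_J = +1 (Zolotarev's lemma cross-check).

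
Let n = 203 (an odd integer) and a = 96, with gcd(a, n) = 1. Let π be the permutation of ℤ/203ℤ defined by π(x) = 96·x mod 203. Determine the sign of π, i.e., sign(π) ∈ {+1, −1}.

Orbit of 138 under x↦96x: [138, 53, 13, 30, 38, 197, 33]… (length divides ord_203(96)).
The orbit structure of x ↦ 96x mod 203: 8 orbits of sizes [42, 42, 42, 42, 14, 14, 6, 1].
With 8 cycles on 203 points, sign = (−1)^{203−8} = -1.
Check: (96/203) = -1 by Zolotarev.

-1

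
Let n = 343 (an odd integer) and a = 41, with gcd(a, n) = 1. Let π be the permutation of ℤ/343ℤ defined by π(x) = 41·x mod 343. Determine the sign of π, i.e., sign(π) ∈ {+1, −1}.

-1

Orbit of 204 under x↦41x: [204, 132, 267, 314, 183, 300, 295]… (length divides ord_343(41)).
Cycle type of π: 98×3 + 14×3 + 2×3 + 1; total 10 cycles.
With 10 cycles on 343 points, sign = (−1)^{343−10} = -1.
Via Zolotarev, sign(π_{41}) = (41|343) = -1.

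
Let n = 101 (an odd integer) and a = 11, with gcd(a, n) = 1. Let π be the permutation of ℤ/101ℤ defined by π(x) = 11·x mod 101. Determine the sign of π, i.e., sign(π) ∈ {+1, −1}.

-1

Trace 97: π^k(97) = [97, 57, 21, 29, 16, 75, 17] for k=0..6.
The orbit structure of x ↦ 11x mod 101: 2 orbits of sizes [100, 1].
sign(π) = (−1)^{n − #cycles} = (−1)^{101−2} = (−1)^99 = -1.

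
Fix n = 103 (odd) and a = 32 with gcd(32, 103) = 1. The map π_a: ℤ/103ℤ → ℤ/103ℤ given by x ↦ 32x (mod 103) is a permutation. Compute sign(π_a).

+1

Orbit of 58 under x↦32x: [58, 2, 64, 91, 28, 72, 38]… (length divides ord_103(32)).
Decompose π into cycles: lengths [51, 51, 1] (3 cycles, including the fixed point 0).
Σ(ℓ_i−1) = 103−3 = 100; sign = (−1)^100 = +1.
(32|103)_J = +1 (Zolotarev's lemma cross-check).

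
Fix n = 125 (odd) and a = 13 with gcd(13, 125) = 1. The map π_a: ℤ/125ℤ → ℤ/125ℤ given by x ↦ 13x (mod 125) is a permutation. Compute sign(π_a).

-1

Orbit of 92 under x↦13x: [92, 71, 48, 124, 112, 81, 53]… (length divides ord_125(13)).
Cycle lengths of π_13 on ℤ/125ℤ: [100, 20, 4, 1]; 4 cycles in total.
4 cycles on 125: each ℓ→(−1)^(ℓ−1), product (−1)^121 = -1.
Check: (13/125) = -1 by Zolotarev.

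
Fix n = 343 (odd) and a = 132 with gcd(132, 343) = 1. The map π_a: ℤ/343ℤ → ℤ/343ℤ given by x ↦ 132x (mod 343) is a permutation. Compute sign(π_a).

Trace 174: π^k(174) = [174, 330, 342, 211, 69, 190, 41] for k=0..6.
10 cycles of lengths [98, 98, 98, 14, 14, 14, 2, 2, 2, 1].
With 10 cycles on 343 points, sign = (−1)^{343−10} = -1.
(132|343)_J = -1 (Zolotarev's lemma cross-check).

-1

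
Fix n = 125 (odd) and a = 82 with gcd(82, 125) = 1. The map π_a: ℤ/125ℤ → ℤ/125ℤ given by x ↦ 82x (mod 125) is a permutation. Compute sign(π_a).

-1

Start at x=82: 82 → 99 → 118 → 51 → 57 → 49 → 18 → … (one orbit).
Cycle lengths of π_82 on ℤ/125ℤ: [20, 20, 20, 20, 20, 4, 4, 4, 4, 4, 4, 1]; 12 cycles in total.
12 cycles on 125: each ℓ→(−1)^(ℓ−1), product (−1)^113 = -1.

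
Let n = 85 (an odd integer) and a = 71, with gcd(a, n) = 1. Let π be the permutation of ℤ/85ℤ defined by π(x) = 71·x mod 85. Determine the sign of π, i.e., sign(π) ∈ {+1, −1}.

Trace 26: π^k(26) = [26, 61, 81, 56, 66, 11, 16] for k=0..6.
π_71 has 10 disjoint cycles with lengths [16, 16, 16, 16, 16, 1, 1, 1, 1, 1] on {0,…,84}.
With 10 cycles on 85 points, sign = (−1)^{85−10} = -1.
Zolotarev: (71|85) = -1, matching the cycle-count sign.

-1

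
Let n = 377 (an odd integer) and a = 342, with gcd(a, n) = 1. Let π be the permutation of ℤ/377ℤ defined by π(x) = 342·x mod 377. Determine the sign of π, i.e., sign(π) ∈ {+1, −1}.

Trace 285: π^k(285) = [285, 204, 23, 326, 277, 107, 25] for k=0..6.
The orbit structure of x ↦ 342x mod 377: 15 orbits of sizes [42, 42, 42, 42, 42, 42, 42, 42, 7, 7, 7, 7, 6, 6, 1].
Σ(ℓ_i−1) = 377−15 = 362; sign = (−1)^362 = +1.
Zolotarev: (342|377) = +1, matching the cycle-count sign.

+1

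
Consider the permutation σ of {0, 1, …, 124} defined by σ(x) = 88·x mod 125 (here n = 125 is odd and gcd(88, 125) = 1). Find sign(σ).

Orbit of 97 under x↦88x: [97, 36, 43, 34, 117, 46, 48]… (length divides ord_125(88)).
π_88 has 4 disjoint cycles with lengths [100, 20, 4, 1] on {0,…,124}.
125 − 4 = 121 transpositions; sign(π) = (−1)^121 = -1.
Via Zolotarev, sign(π_{88}) = (88|125) = -1.

-1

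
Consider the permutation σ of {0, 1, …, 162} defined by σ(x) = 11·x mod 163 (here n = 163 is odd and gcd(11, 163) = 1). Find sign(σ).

-1

Start at x=45: 45 → 6 → 66 → 74 → 162 → 152 → 42 → … (one orbit).
π_11 has 2 disjoint cycles with lengths [162, 1] on {0,…,162}.
2 cycles on 163: each ℓ→(−1)^(ℓ−1), product (−1)^161 = -1.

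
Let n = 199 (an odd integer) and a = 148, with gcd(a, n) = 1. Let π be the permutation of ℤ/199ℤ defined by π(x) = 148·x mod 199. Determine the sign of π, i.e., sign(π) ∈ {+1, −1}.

-1

Orbit of 85 under x↦148x: [85, 43, 195, 5, 143, 70, 12]… (length divides ord_199(148)).
Decompose π into cycles: lengths [198, 1] (2 cycles, including the fixed point 0).
199 − 2 = 197 transpositions; sign(π) = (−1)^197 = -1.
The Jacobi symbol (148|199) = -1 (Zolotarev) agrees.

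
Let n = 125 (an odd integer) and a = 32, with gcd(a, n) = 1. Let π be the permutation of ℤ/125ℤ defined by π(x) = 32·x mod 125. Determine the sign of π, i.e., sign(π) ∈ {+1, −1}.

Trace 24: π^k(24) = [24, 18, 76, 57, 74, 118, 26] for k=0..6.
π_32 has 12 disjoint cycles with lengths [20, 20, 20, 20, 20, 4, 4, 4, 4, 4, 4, 1] on {0,…,124}.
125 − 12 = 113 transpositions; sign(π) = (−1)^113 = -1.
Check: (32/125) = -1 by Zolotarev.

-1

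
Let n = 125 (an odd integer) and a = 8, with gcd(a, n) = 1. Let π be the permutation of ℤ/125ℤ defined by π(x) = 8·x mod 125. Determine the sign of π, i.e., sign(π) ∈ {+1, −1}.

-1

Trace 122: π^k(122) = [122, 101, 58, 89, 87, 71, 68] for k=0..6.
Cycle lengths of π_8 on ℤ/125ℤ: [100, 20, 4, 1]; 4 cycles in total.
n − c = 125 − 4 = 121; sign = (−1)^121 = -1.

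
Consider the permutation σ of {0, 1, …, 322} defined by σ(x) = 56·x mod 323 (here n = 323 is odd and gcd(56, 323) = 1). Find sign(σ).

Trace 303: π^k(303) = [303, 172, 265, 305, 284, 77, 113] for k=0..6.
29 cycles of lengths [16, 16, 16, 16, 16, 16, 16, 16, 16, 16, 16, 16, 16, 16, 16, 16, 16, 16, 16, 2, 2, 2, 2, 2, 2, 2, 2, 2, 1].
n − c = 323 − 29 = 294; sign = (−1)^294 = +1.

+1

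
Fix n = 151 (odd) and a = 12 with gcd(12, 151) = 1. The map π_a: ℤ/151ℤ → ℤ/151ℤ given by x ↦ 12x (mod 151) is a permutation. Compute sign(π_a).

-1

Orbit of 27 under x↦12x: [27, 22, 113, 148, 115, 21, 101]… (length divides ord_151(12)).
Cycle lengths of π_12 on ℤ/151ℤ: [150, 1]; 2 cycles in total.
151 − 2 = 149 transpositions; sign(π) = (−1)^149 = -1.
Zolotarev: (12|151) = -1, matching the cycle-count sign.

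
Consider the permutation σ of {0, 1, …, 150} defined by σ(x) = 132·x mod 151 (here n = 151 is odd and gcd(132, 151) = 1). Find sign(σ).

Orbit of 92 under x↦132x: [92, 64, 143, 1, 132, 59, 87]… (length divides ord_151(132)).
16 cycles of lengths [10, 10, 10, 10, 10, 10, 10, 10, 10, 10, 10, 10, 10, 10, 10, 1].
16 cycles on 151: each ℓ→(−1)^(ℓ−1), product (−1)^135 = -1.
The Jacobi symbol (132|151) = -1 (Zolotarev) agrees.

-1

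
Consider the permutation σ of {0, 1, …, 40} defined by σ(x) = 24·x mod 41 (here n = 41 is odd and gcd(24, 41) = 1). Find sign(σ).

Trace 19: π^k(19) = [19, 5, 38, 10, 35, 20, 29] for k=0..6.
Cycle type of π: 40 + 1; total 2 cycles.
With 2 cycles on 41 points, sign = (−1)^{41−2} = -1.
Check: (24/41) = -1 by Zolotarev.

-1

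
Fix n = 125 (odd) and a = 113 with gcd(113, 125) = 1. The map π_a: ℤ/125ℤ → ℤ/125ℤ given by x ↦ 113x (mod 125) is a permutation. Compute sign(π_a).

Orbit of 121 under x↦113x: [121, 48, 49, 37, 56, 78, 64]… (length divides ord_125(113)).
Cycle lengths of π_113 on ℤ/125ℤ: [100, 20, 4, 1]; 4 cycles in total.
4 cycles on 125: each ℓ→(−1)^(ℓ−1), product (−1)^121 = -1.

-1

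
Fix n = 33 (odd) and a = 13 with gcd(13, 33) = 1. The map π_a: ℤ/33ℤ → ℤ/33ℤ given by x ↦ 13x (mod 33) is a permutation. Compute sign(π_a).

-1

Trace 4: π^k(4) = [4, 19, 16, 10, 31, 7, 25] for k=0..6.
π_13 has 6 disjoint cycles with lengths [10, 10, 10, 1, 1, 1] on {0,…,32}.
33 − 6 = 27 transpositions; sign(π) = (−1)^27 = -1.
Zolotarev: (13|33) = -1, matching the cycle-count sign.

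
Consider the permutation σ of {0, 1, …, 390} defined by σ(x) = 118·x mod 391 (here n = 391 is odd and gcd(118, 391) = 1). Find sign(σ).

+1

Orbit of 324 under x↦118x: [324, 305, 18, 169, 1, 118, 239]… (length divides ord_391(118)).
The orbit structure of x ↦ 118x mod 391: 27 orbits of sizes [22, 22, 22, 22, 22, 22, 22, 22, 22, 22, 22, 22, 22, 22, 22, 22, 11, 11, 2, 2, 2, 2, 2, 2, 2, 2, 1].
sign(π) = (−1)^{n − #cycles} = (−1)^{391−27} = (−1)^364 = +1.
Check: (118/391) = +1 by Zolotarev.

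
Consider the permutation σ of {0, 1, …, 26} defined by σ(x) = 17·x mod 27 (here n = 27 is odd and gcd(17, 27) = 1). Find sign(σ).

Orbit of 26 under x↦17x: [26, 10, 8, 1, 17, 19]… (length divides ord_27(17)).
Cycle type of π: 6×3 + 2×4 + 1; total 8 cycles.
With 8 cycles on 27 points, sign = (−1)^{27−8} = -1.

-1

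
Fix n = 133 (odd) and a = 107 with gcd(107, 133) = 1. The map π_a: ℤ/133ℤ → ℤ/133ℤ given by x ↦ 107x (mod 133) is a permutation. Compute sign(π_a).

-1

Orbit of 113 under x↦107x: [113, 121, 46, 1, 107, 11]… (length divides ord_133(107)).
Decompose π into cycles: lengths [6, 6, 6, 6, 6, 6, 6, 6, 6, 6, 6, 6, 6, 6, 6, 6, 6, 6, 6, 6, 6, 3, 3, 1] (24 cycles, including the fixed point 0).
n − c = 133 − 24 = 109; sign = (−1)^109 = -1.
(107|133)_J = -1 (Zolotarev's lemma cross-check).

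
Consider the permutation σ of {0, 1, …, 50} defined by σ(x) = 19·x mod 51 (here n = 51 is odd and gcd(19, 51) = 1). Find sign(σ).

+1

Start at x=25: 25 → 16 → 49 → 13 → 43 → 1 → 19 → … (one orbit).
π_19 has 9 disjoint cycles with lengths [8, 8, 8, 8, 8, 8, 1, 1, 1] on {0,…,50}.
n − c = 51 − 9 = 42; sign = (−1)^42 = +1.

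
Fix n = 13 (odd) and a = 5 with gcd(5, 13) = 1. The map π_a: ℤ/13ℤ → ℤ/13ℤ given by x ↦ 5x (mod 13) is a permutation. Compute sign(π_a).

Trace 5: π^k(5) = [5, 12, 8, 1] for k=0..3.
Decompose π into cycles: lengths [4, 4, 4, 1] (4 cycles, including the fixed point 0).
Σ(ℓ_i−1) = 13−4 = 9; sign = (−1)^9 = -1.
Check: (5/13) = -1 by Zolotarev.

-1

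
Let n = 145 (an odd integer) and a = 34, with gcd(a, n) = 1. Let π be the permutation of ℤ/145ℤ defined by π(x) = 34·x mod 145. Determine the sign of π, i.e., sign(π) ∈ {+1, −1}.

Orbit of 81 under x↦34x: [81, 144, 111, 4, 136, 129, 36]… (length divides ord_145(34)).
Cycle lengths of π_34 on ℤ/145ℤ: [14, 14, 14, 14, 14, 14, 14, 14, 14, 14, 2, 2, 1]; 13 cycles in total.
145 − 13 = 132 transpositions; sign(π) = (−1)^132 = +1.

+1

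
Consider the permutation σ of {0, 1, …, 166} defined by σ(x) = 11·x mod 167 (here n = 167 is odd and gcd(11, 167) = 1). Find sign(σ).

Trace 16: π^k(16) = [16, 9, 99, 87, 122, 6, 66] for k=0..6.
Cycle lengths of π_11 on ℤ/167ℤ: [83, 83, 1]; 3 cycles in total.
sign(π) = (−1)^{n − #cycles} = (−1)^{167−3} = (−1)^164 = +1.
Zolotarev: (11|167) = +1, matching the cycle-count sign.

+1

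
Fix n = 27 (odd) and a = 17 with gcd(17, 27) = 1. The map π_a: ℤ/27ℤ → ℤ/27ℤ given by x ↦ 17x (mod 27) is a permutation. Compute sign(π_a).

-1

Orbit of 17 under x↦17x: [17, 19, 26, 10, 8, 1]… (length divides ord_27(17)).
The orbit structure of x ↦ 17x mod 27: 8 orbits of sizes [6, 6, 6, 2, 2, 2, 2, 1].
8 cycles on 27: each ℓ→(−1)^(ℓ−1), product (−1)^19 = -1.
Check: (17/27) = -1 by Zolotarev.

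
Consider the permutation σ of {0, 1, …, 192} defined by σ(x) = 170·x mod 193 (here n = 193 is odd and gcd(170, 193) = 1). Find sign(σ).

+1

Orbit of 8 under x↦170x: [8, 9, 179, 129, 121, 112, 126]… (length divides ord_193(170)).
The orbit structure of x ↦ 170x mod 193: 7 orbits of sizes [32, 32, 32, 32, 32, 32, 1].
With 7 cycles on 193 points, sign = (−1)^{193−7} = +1.
Zolotarev: (170|193) = +1, matching the cycle-count sign.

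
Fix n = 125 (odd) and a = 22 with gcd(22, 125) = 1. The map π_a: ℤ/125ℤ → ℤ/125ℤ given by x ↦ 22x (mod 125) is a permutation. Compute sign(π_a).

Orbit of 22 under x↦22x: [22, 109, 23, 6, 7, 29, 13]… (length divides ord_125(22)).
4 cycles of lengths [100, 20, 4, 1].
n − c = 125 − 4 = 121; sign = (−1)^121 = -1.

-1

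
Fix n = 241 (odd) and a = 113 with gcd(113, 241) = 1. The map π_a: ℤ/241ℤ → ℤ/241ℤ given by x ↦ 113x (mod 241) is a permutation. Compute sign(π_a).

Trace 16: π^k(16) = [16, 121, 177, 239, 15, 8, 181] for k=0..6.
Cycle type of π: 24×10 + 1; total 11 cycles.
241 − 11 = 230 transpositions; sign(π) = (−1)^230 = +1.

+1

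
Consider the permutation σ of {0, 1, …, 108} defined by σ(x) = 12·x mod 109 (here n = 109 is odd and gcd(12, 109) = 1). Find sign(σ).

Trace 49: π^k(49) = [49, 43, 80, 88, 75, 28, 9] for k=0..6.
The orbit structure of x ↦ 12x mod 109: 3 orbits of sizes [54, 54, 1].
109 − 3 = 106 transpositions; sign(π) = (−1)^106 = +1.
The Jacobi symbol (12|109) = +1 (Zolotarev) agrees.

+1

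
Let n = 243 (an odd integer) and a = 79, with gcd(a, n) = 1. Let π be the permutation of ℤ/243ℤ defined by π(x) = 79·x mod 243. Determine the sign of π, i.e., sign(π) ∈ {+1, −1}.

+1

Start at x=70: 70 → 184 → 199 → 169 → 229 → 109 → 106 → … (one orbit).
π_79 has 11 disjoint cycles with lengths [81, 81, 27, 27, 9, 9, 3, 3, 1, 1, 1] on {0,…,242}.
sign(π) = (−1)^{n − #cycles} = (−1)^{243−11} = (−1)^232 = +1.
Via Zolotarev, sign(π_{79}) = (79|243) = +1.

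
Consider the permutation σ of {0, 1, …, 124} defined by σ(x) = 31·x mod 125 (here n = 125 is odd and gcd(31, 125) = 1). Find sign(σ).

Start at x=71: 71 → 76 → 106 → 36 → 116 → 96 → 101 → … (one orbit).
π_31 has 13 disjoint cycles with lengths [25, 25, 25, 25, 5, 5, 5, 5, 1, 1, 1, 1, 1] on {0,…,124}.
13 cycles on 125: each ℓ→(−1)^(ℓ−1), product (−1)^112 = +1.
The Jacobi symbol (31|125) = +1 (Zolotarev) agrees.

+1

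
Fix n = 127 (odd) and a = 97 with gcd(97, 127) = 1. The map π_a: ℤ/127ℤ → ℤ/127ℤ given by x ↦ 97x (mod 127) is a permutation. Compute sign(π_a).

-1

Start at x=117: 117 → 46 → 17 → 125 → 60 → 105 → 25 → … (one orbit).
The orbit structure of x ↦ 97x mod 127: 2 orbits of sizes [126, 1].
Σ(ℓ_i−1) = 127−2 = 125; sign = (−1)^125 = -1.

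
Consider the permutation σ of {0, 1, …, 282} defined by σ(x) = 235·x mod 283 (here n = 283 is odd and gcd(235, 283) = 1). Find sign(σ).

Trace 250: π^k(250) = [250, 169, 95, 251, 121, 135, 29] for k=0..6.
π_235 has 3 disjoint cycles with lengths [141, 141, 1] on {0,…,282}.
n − c = 283 − 3 = 280; sign = (−1)^280 = +1.
Via Zolotarev, sign(π_{235}) = (235|283) = +1.

+1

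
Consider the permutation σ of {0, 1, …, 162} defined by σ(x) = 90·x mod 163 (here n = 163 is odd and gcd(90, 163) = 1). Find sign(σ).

Trace 87: π^k(87) = [87, 6, 51, 26, 58, 4, 34] for k=0..6.
Decompose π into cycles: lengths [81, 81, 1] (3 cycles, including the fixed point 0).
sign(π) = (−1)^{n − #cycles} = (−1)^{163−3} = (−1)^160 = +1.

+1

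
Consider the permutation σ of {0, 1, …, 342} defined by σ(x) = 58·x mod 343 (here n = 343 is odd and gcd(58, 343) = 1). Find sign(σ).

Orbit of 330 under x↦58x: [330, 275, 172, 29, 310, 144, 120]… (length divides ord_343(58)).
Cycle type of π: 147×2 + 21×2 + 3×2 + 1; total 7 cycles.
With 7 cycles on 343 points, sign = (−1)^{343−7} = +1.

+1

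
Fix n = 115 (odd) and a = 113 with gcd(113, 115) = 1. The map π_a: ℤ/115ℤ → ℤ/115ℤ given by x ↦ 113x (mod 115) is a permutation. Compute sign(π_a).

+1

Orbit of 6 under x↦113x: [6, 103, 24, 67, 96, 38, 39]… (length divides ord_115(113)).
Cycle type of π: 44×2 + 22 + 4 + 1; total 5 cycles.
With 5 cycles on 115 points, sign = (−1)^{115−5} = +1.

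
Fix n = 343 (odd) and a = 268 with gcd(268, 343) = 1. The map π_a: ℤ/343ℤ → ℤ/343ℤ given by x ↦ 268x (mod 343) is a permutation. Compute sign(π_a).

Trace 79: π^k(79) = [79, 249, 190, 156, 305, 106, 282] for k=0..6.
Decompose π into cycles: lengths [147, 147, 21, 21, 3, 3, 1] (7 cycles, including the fixed point 0).
n − c = 343 − 7 = 336; sign = (−1)^336 = +1.

+1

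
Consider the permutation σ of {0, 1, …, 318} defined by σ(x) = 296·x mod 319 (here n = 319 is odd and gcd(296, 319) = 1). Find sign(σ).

Orbit of 1 under x↦296x: [1, 296, 210, 274, 78, 120, 111]… (length divides ord_319(296)).
Cycle type of π: 14×22 + 2×5 + 1; total 28 cycles.
Σ(ℓ_i−1) = 319−28 = 291; sign = (−1)^291 = -1.
(296|319)_J = -1 (Zolotarev's lemma cross-check).

-1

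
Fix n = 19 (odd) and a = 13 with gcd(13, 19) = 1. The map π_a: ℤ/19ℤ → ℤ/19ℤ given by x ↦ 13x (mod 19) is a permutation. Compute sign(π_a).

Trace 5: π^k(5) = [5, 8, 9, 3, 1, 13, 17] for k=0..6.
Cycle type of π: 18 + 1; total 2 cycles.
2 cycles on 19: each ℓ→(−1)^(ℓ−1), product (−1)^17 = -1.
(13|19)_J = -1 (Zolotarev's lemma cross-check).

-1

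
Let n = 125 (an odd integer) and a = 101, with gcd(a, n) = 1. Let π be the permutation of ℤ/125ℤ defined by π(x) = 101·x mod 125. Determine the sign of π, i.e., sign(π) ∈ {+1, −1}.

Orbit of 76 under x↦101x: [76, 51, 26, 1, 101]… (length divides ord_125(101)).
Decompose π into cycles: lengths [5, 5, 5, 5, 5, 5, 5, 5, 5, 5, 5, 5, 5, 5, 5, 5, 5, 5, 5, 5, 1, 1, 1, 1, 1, 1, 1, 1, 1, 1, 1, 1, 1, 1, 1, 1, 1, 1, 1, 1, 1, 1, 1, 1, 1] (45 cycles, including the fixed point 0).
sign(π) = (−1)^{n − #cycles} = (−1)^{125−45} = (−1)^80 = +1.
The Jacobi symbol (101|125) = +1 (Zolotarev) agrees.

+1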